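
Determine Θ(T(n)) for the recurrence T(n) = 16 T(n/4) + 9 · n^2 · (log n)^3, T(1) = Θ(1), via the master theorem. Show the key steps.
T(n) = Θ(n^2 · (log n)^4)

Here log_4 16 = 2 and f(n) = 9 · n^2 · (log n)^3 = Θ(n^(log_4 16) · (log n)^3). This is the extended Case 2 of the master theorem (f matches the critical exponent up to log factors), giving T(n) = Θ(n^(log_4 16) · (log n)^(3+1)) = Θ(n^2 · (log n)^4).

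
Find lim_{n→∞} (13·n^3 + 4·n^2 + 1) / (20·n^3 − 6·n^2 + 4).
lim = 13/20

For large n the leading n^3 terms dominate both numerator and denominator. Dividing top and bottom by n^3, every other term tends to 0, leaving 13/20.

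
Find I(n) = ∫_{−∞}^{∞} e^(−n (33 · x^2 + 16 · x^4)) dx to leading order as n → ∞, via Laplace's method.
I(n) ~ sqrt(π/(33n))

φ(x) = 33 · x^2 + 16 · x^4 has its unique global minimum at x* = 0 (since φ'(x) = 66x + 64x^3 = 0 only at x = 0 for real x with both coefficients positive, and φ → ∞ as |x| → ∞). At x* = 0, φ(0) = 0 and φ''(0) = 66. Laplace's method then gives
  I(n) ~ sqrt(2π / (n · φ''(0))) · e^(−n φ(0)) = sqrt(2π / (66n)) = sqrt(π/(33n)).
The 16 · x^4 term contributes only at subleading order (an O(1/n) relative correction).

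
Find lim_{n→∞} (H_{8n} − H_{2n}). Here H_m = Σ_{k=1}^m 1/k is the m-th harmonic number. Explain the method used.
lim = ln(8/2) = ln 4

Euler-Maclaurin gives H_m = ln m + γ + 1/(2m) + O(1/m^2). The γ and O(1/m) terms cancel in the difference:
  H_{8n} − H_{2n} = ln(8n) − ln(2n) + O(1/n) = ln(8/2) + O(1/n).
Hence the limit is ln(8/2) = ln 4.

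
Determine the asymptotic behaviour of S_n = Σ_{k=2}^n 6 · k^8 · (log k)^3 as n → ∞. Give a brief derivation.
S_n ~ 2 · n^9 · (log n)^3 / 3

By integral comparison, S_n = ∫_1^n 6 · x^8 · (log x)^3 dx + O(n^8 · (log n)^3). For the integral, the leading term of ∫_1^n x^8 (log x)^3 dx is n^9/9 · (log n)^3 (by repeated integration by parts; each step lowers the log-exponent and produces a relatively O(1/log n) correction). Hence S_n ~ 2 · n^9 · (log n)^3 / 3.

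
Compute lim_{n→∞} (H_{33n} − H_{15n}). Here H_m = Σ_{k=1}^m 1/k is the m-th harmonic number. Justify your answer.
lim = ln(33/15) = ln(11/5)

Euler-Maclaurin gives H_m = ln m + γ + 1/(2m) + O(1/m^2). The γ and O(1/m) terms cancel in the difference:
  H_{33n} − H_{15n} = ln(33n) − ln(15n) + O(1/n) = ln(33/15) + O(1/n).
Hence the limit is ln(33/15) = ln(11/5).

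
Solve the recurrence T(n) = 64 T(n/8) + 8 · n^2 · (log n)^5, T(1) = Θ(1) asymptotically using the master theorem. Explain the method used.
T(n) = Θ(n^2 · (log n)^6)

Here log_8 64 = 2 and f(n) = 8 · n^2 · (log n)^5 = Θ(n^(log_8 64) · (log n)^5). This is the extended Case 2 of the master theorem (f matches the critical exponent up to log factors), giving T(n) = Θ(n^(log_8 64) · (log n)^(5+1)) = Θ(n^2 · (log n)^6).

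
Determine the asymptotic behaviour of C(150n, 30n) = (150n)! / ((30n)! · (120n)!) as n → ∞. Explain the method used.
C(150n, 30n) ~ (3125/256)^(30n) · sqrt(5/(8π·30n))

Write N = 30n. Apply Stirling to each factorial:
  (5N)! ~ sqrt(2π·5N) · (5N/e)^(5N),
  N! ~ sqrt(2π N) · (N/e)^N,
  (4N)! ~ sqrt(2π·4N) · (4N/e)^(4N).
The exponential factors combine to (5N)^(5N) / (N^N · (4N)^(4N)) = 5^(5N)/4^(4N) = (5^5/4^4)^N = (3125/256)^N.
The square-root prefactors combine to sqrt(2π·5N) / (sqrt(2π N)·sqrt(2π·4N)) = sqrt(5 / (2π·4·N)) = sqrt(5/(8π·30n)).
Substituting N = 30n: C(150n, 30n) ~ (3125/256)^(30n) · sqrt(5/(8π·30n)).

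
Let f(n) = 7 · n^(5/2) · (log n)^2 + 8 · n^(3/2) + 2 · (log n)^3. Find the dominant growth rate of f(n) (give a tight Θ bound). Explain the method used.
f(n) ∈ Θ(n^(5/2) · (log n)^2)

Compare the terms by growth order. For large n, n^a · (log n)^b dominates n^a' · (log n)^b' iff a > a', or (a = a' and b > b'). Ranking the 3 terms shows the dominant one is 7 · n^(5/2) · (log n)^2. Hence f(n) ∈ Θ(n^(5/2) · (log n)^2).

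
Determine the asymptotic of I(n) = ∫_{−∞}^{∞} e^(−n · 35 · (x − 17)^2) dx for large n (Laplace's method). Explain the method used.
I(n) = sqrt(π/(35n))

Here φ(x) = 35 · (x − 17)^2 has its unique minimum at x* = 17 with φ(x*) = 0 and φ''(x*) = 70. Laplace's method gives
  I(n) ~ e^(−n φ(x*)) · sqrt(2π / (n · φ''(x*))) = sqrt(2π / (70n)) = sqrt(π/(35n)).
This is exact: substituting u = (x − 17)·sqrt(35n) gives I(n) = (1/sqrt(35n)) ∫_{−∞}^{∞} e^(−u^2) du = sqrt(π/(35n)).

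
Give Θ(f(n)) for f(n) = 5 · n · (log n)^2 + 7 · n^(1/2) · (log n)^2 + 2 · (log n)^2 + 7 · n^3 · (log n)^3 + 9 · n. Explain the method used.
f(n) ∈ Θ(n^3 · (log n)^3)

Compare the terms by growth order. For large n, n^a · (log n)^b dominates n^a' · (log n)^b' iff a > a', or (a = a' and b > b'). Ranking the 5 terms shows the dominant one is 7 · n^3 · (log n)^3. Hence f(n) ∈ Θ(n^3 · (log n)^3).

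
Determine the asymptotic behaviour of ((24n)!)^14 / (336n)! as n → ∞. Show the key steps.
((24n)!)^14/(336n)! ~ ((2π·24n)^(13/2) / sqrt(14)) · 14^(−14·24n)  →  0

Write N = 24n. Stirling: N! ~ sqrt(2π N)(N/e)^N and (14N)! ~ sqrt(2π·14N)·(14N/e)^(14N).
  (N!)^14/(14N)! ~ (2π N)^(14/2) (N/e)^(14N) / [sqrt(2π·14N) (14N/e)^(14N)]
     = (2π N)^(14/2) / sqrt(2π·14N) · (N/(14N))^(14N)
     = (2π N)^((14−1)/2) / sqrt(14) · 14^(−14N).
Since 14^14 > 1, the factor 14^(−14N) decays exponentially, so the ratio → 0. Substituting N = 24n gives the stated form.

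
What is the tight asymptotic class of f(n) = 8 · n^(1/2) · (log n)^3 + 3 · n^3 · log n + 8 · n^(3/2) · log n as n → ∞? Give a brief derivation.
f(n) ∈ Θ(n^3 · log n)

Compare the terms by growth order. For large n, n^a · (log n)^b dominates n^a' · (log n)^b' iff a > a', or (a = a' and b > b'). Ranking the 3 terms shows the dominant one is 3 · n^3 · log n. Hence f(n) ∈ Θ(n^3 · log n).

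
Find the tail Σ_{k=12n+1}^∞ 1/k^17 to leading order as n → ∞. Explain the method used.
Σ_{k>12n} 1/k^17 ~ 1/(16 · (12n)^16)

Compare to the integral: ∫_{12n}^∞ x^(−17) dx = [−x^(−16)/16]_{12n}^∞ = 1/((17−1)·(12n)^16). Euler-Maclaurin then gives
  Σ_{k>12n} 1/k^17 = ∫_{12n}^∞ dx/x^17 − 1/(2·(12n)^17) + O(1/(12n)^18).
(Equivalently this is ζ(17) − Σ_{k≤12n} 1/k^17.)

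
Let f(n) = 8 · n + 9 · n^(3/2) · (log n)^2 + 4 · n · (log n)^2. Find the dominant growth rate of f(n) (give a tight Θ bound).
f(n) ∈ Θ(n^(3/2) · (log n)^2)

Compare the terms by growth order. For large n, n^a · (log n)^b dominates n^a' · (log n)^b' iff a > a', or (a = a' and b > b'). Ranking the 3 terms shows the dominant one is 9 · n^(3/2) · (log n)^2. Hence f(n) ∈ Θ(n^(3/2) · (log n)^2).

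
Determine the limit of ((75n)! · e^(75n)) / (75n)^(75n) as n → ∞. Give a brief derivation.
lim = ∞

Stirling: (75n)! ~ sqrt(2π·75n) · (75n/e)^(75n). Hence
  (75n)! · e^(75n) / (75n)^(75n) ~ sqrt(2π·75n) = sqrt(2π·75) · sqrt(n) → ∞.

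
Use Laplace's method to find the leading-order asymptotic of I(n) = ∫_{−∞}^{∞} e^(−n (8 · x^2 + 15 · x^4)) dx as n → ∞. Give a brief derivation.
I(n) ~ sqrt(π/(8n))

φ(x) = 8 · x^2 + 15 · x^4 has its unique global minimum at x* = 0 (since φ'(x) = 16x + 60x^3 = 0 only at x = 0 for real x with both coefficients positive, and φ → ∞ as |x| → ∞). At x* = 0, φ(0) = 0 and φ''(0) = 16. Laplace's method then gives
  I(n) ~ sqrt(2π / (n · φ''(0))) · e^(−n φ(0)) = sqrt(2π / (16n)) = sqrt(π/(8n)).
The 15 · x^4 term contributes only at subleading order (an O(1/n) relative correction).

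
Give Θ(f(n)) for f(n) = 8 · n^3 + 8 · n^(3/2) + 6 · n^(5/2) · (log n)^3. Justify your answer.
f(n) ∈ Θ(n^3)

Compare the terms by growth order. For large n, n^a · (log n)^b dominates n^a' · (log n)^b' iff a > a', or (a = a' and b > b'). Ranking the 3 terms shows the dominant one is 8 · n^3. Hence f(n) ∈ Θ(n^3).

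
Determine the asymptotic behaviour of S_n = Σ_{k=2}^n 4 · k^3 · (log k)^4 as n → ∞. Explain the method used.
S_n ~ n^4 · (log n)^4

By integral comparison, S_n = ∫_1^n 4 · x^3 · (log x)^4 dx + O(n^3 · (log n)^4). For the integral, the leading term of ∫_1^n x^3 (log x)^4 dx is n^4/4 · (log n)^4 (by repeated integration by parts; each step lowers the log-exponent and produces a relatively O(1/log n) correction). Hence S_n ~ n^4 · (log n)^4.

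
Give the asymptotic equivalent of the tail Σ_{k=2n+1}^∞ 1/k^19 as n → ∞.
Σ_{k>2n} 1/k^19 ~ 1/(18 · (2n)^18)

Compare to the integral: ∫_{2n}^∞ x^(−19) dx = [−x^(−18)/18]_{2n}^∞ = 1/((19−1)·(2n)^18). Euler-Maclaurin then gives
  Σ_{k>2n} 1/k^19 = ∫_{2n}^∞ dx/x^19 − 1/(2·(2n)^19) + O(1/(2n)^20).
(Equivalently this is ζ(19) − Σ_{k≤2n} 1/k^19.)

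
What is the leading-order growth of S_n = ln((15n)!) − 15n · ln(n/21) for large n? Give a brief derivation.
S_n ~ 15n · (ln 315 − 1) + O(ln n)

Stirling: ln((15n)!) = 15n ln(15n) − 15n + O(ln n).
  S_n = 15n ln(15n) − 15n − 15n ln(n/21) + O(ln n)
      = 15n ln(15n) − 15n ln n + 15n ln 21 − 15n + O(ln n)
      = 15n ln 15 + 15n ln 21 − 15n + O(ln n)
      = 15n (ln 315 − 1) + O(ln n).
Numerically ln(315) − 1 ≈ 4.7526.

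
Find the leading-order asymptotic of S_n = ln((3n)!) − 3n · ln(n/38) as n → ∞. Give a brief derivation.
S_n ~ 3n · (ln 114 − 1) + O(ln n)

Stirling: ln((3n)!) = 3n ln(3n) − 3n + O(ln n).
  S_n = 3n ln(3n) − 3n − 3n ln(n/38) + O(ln n)
      = 3n ln(3n) − 3n ln n + 3n ln 38 − 3n + O(ln n)
      = 3n ln 3 + 3n ln 38 − 3n + O(ln n)
      = 3n (ln 114 − 1) + O(ln n).
Numerically ln(114) − 1 ≈ 3.7362.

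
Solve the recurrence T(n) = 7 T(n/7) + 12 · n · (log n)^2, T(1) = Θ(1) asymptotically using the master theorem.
T(n) = Θ(n · (log n)^3)

Here log_7 7 = 1 and f(n) = 12 · n · (log n)^2 = Θ(n^(log_7 7) · (log n)^2). This is the extended Case 2 of the master theorem (f matches the critical exponent up to log factors), giving T(n) = Θ(n^(log_7 7) · (log n)^(2+1)) = Θ(n · (log n)^3).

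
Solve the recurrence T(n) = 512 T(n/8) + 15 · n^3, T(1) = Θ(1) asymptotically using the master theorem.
T(n) = Θ(n^3 log n)

log_8 512 = 3, and f(n) = 15 · n^3 = Θ(n^(log_8 512)). This is Case 2 of the master theorem: T(n) = Θ(f(n) · log n) = Θ(n^3 log n).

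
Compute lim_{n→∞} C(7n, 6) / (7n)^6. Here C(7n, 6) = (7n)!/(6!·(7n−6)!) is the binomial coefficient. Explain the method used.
lim = 1/6! = 1/720

With N = 7n → ∞: C(N, 6) / N^6 = [N(N−1)…(N−5)] / (6! · N^6) = (1/6!) · 1 · (1 − 1/(7n)) · … · (1 − 5/(7n)). Each factor → 1 as N → ∞, so the limit is 1/6! = 1/720.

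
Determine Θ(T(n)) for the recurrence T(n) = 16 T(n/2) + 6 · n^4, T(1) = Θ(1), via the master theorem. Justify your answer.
T(n) = Θ(n^4 log n)

log_2 16 = 4, and f(n) = 6 · n^4 = Θ(n^(log_2 16)). This is Case 2 of the master theorem: T(n) = Θ(f(n) · log n) = Θ(n^4 log n).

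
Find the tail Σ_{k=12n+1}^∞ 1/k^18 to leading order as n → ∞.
Σ_{k>12n} 1/k^18 ~ 1/(17 · (12n)^17)

Compare to the integral: ∫_{12n}^∞ x^(−18) dx = [−x^(−17)/17]_{12n}^∞ = 1/((18−1)·(12n)^17). Euler-Maclaurin then gives
  Σ_{k>12n} 1/k^18 = ∫_{12n}^∞ dx/x^18 − 1/(2·(12n)^18) + O(1/(12n)^19).
(Equivalently this is ζ(18) − Σ_{k≤12n} 1/k^18.)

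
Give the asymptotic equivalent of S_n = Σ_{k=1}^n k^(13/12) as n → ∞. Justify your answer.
S_n ~ (12/25) · n^(25/12)

Integral comparison: Σ_{k=1}^n k^(13/12) = ∫_0^n x^(13/12) dx + O(n^(13/12)). The integral is n^(1 + 13/12) / (1 + 13/12) = n^((13+12)/12) / ((13+12)/12) = (12/25) · n^(25/12).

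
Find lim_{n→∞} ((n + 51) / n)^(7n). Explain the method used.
lim = e^357

Rewrite as (1 + 51/n)^(7n). By the standard limit (1 + x/n)^n → e^x, we have (1 + 51/n)^n → e^51, and raising to the 7th power gives e^357.
More precisely, ln[(1 + 51/n)^(7n)] = 7n · ln(1 + 51/n) = 7n · (51/n + O(1/n^2)) = 357 + O(1/n) → 357.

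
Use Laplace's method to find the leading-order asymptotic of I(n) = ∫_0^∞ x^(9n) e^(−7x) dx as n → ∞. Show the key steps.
I(n) ~ (sqrt(2π·9n) / 7) · (9n/(7e))^(9n)

Write the integrand as exp(9n ln x − 7x) and set f(x) = 9n ln x − 7x. Then f'(x) = 9n/x − 7 = 0 at x* = 9n/7, and f''(x*) = −9n/x*^2 = −7^2/(9n). Laplace's method (interior maximum) gives
  I(n) ~ e^(f(x*)) · sqrt(2π / |f''(x*)|)
        = exp(9n ln(9n/7) − 9n) · sqrt(2π · 9n / 7^2)
        = (9n/7)^(9n) e^(−9n) · sqrt(2π·9n) / 7
        = (sqrt(2π·9n) / 7) · (9n/(7e))^(9n).
This matches Γ(9n+1)/7^(9n+1) with Stirling applied to Γ.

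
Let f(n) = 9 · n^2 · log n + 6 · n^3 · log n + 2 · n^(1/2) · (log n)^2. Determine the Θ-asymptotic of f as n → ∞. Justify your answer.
f(n) ∈ Θ(n^3 · log n)

Compare the terms by growth order. For large n, n^a · (log n)^b dominates n^a' · (log n)^b' iff a > a', or (a = a' and b > b'). Ranking the 3 terms shows the dominant one is 6 · n^3 · log n. Hence f(n) ∈ Θ(n^3 · log n).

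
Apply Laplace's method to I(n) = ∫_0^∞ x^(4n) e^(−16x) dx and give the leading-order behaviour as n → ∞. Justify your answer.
I(n) ~ (sqrt(2π·4n) / 16) · (4n/(16e))^(4n)

Write the integrand as exp(4n ln x − 16x) and set f(x) = 4n ln x − 16x. Then f'(x) = 4n/x − 16 = 0 at x* = 4n/16, and f''(x*) = −4n/x*^2 = −16^2/(4n). Laplace's method (interior maximum) gives
  I(n) ~ e^(f(x*)) · sqrt(2π / |f''(x*)|)
        = exp(4n ln(4n/16) − 4n) · sqrt(2π · 4n / 16^2)
        = (4n/16)^(4n) e^(−4n) · sqrt(2π·4n) / 16
        = (sqrt(2π·4n) / 16) · (4n/(16e))^(4n).
This matches Γ(4n+1)/16^(4n+1) with Stirling applied to Γ.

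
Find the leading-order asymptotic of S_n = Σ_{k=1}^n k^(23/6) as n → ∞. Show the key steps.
S_n ~ (6/29) · n^(29/6)

Integral comparison: Σ_{k=1}^n k^(23/6) = ∫_0^n x^(23/6) dx + O(n^(23/6)). The integral is n^(1 + 23/6) / (1 + 23/6) = n^((23+6)/6) / ((23+6)/6) = (6/29) · n^(29/6).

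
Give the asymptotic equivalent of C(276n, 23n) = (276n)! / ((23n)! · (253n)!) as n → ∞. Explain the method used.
C(276n, 23n) ~ (8916100448256/285311670611)^(23n) · sqrt(6/(11π·23n))

Write N = 23n. Apply Stirling to each factorial:
  (12N)! ~ sqrt(2π·12N) · (12N/e)^(12N),
  N! ~ sqrt(2π N) · (N/e)^N,
  (11N)! ~ sqrt(2π·11N) · (11N/e)^(11N).
The exponential factors combine to (12N)^(12N) / (N^N · (11N)^(11N)) = 12^(12N)/11^(11N) = (12^12/11^11)^N = (8916100448256/285311670611)^N.
The square-root prefactors combine to sqrt(2π·12N) / (sqrt(2π N)·sqrt(2π·11N)) = sqrt(12 / (2π·11·N)) = sqrt(6/(11π·23n)).
Substituting N = 23n: C(276n, 23n) ~ (8916100448256/285311670611)^(23n) · sqrt(6/(11π·23n)).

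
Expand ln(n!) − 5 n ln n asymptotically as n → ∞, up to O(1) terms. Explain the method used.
ln(n!) − 5 n ln n = −4 n ln n − n + (1/2) ln(2π n) + O(1/n)

Stirling: ln((n)!) = n ln(n) − n + (1/2) ln(2π·n) + O(1/n).
Here n ln(n) = n ln n.
Subtract 5n ln n: leading term is (1 − 5) n ln n = −4 n ln n. The next term is −n. Then the (1/2) ln(2π·n) correction.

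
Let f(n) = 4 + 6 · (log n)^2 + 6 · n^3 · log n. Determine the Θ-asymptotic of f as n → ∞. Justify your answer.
f(n) ∈ Θ(n^3 · log n)

Compare the terms by growth order. For large n, n^a · (log n)^b dominates n^a' · (log n)^b' iff a > a', or (a = a' and b > b'). Ranking the 3 terms shows the dominant one is 6 · n^3 · log n. Hence f(n) ∈ Θ(n^3 · log n).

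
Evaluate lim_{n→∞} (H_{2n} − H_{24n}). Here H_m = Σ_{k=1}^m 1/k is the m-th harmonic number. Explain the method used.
lim = ln(2/24) = −ln 12

Euler-Maclaurin gives H_m = ln m + γ + 1/(2m) + O(1/m^2). The γ and O(1/m) terms cancel in the difference:
  H_{2n} − H_{24n} = ln(2n) − ln(24n) + O(1/n) = ln(2/24) + O(1/n).
Hence the limit is ln(2/24) = −ln 12.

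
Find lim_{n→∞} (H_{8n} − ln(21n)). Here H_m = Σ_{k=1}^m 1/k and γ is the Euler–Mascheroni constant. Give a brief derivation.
lim = ln(8/21) + γ

By Euler-Maclaurin, H_m = ln m + γ + O(1/m). So
  H_{8n} − ln(21n) = ln(8n) + γ − ln(21n) + O(1/n)
                       = ln(8/21) + γ + O(1/n).
Hence the limit is ln(8/21) + γ.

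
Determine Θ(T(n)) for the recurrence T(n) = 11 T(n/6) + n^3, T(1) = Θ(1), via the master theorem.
T(n) = Θ(n^3)

log_6 11 ≈ 1.338. f(n) = n^3 dominates n^(log_6 11) since 3 > 1.338, and the regularity condition a·f(n/b) = 11·(n/6)^3 = (11/216)·n^3 ≤ c·f(n) holds with c = 11/216 ≈ 0.0509 < 1. So this is Case 3: T(n) = Θ(f(n)) = Θ(n^3).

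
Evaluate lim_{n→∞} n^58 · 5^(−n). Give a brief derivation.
lim = 0

Exponentials with base > 1 dominate every fixed polynomial: for any fixed c, n^c / 5^n → 0 as n → ∞ (e.g. by the ratio test, or by writing 5^n = e^(n ln 5) and noting e^(n ln 5) / n^c → ∞). Hence n^58 · 5^(−n) = n^58 / 5^n → 0.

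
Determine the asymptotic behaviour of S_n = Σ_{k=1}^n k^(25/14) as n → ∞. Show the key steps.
S_n ~ (14/39) · n^(39/14)

Integral comparison: Σ_{k=1}^n k^(25/14) = ∫_0^n x^(25/14) dx + O(n^(25/14)). The integral is n^(1 + 25/14) / (1 + 25/14) = n^((25+14)/14) / ((25+14)/14) = (14/39) · n^(39/14).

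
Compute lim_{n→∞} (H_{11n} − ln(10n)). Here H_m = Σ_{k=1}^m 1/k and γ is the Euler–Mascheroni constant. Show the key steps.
lim = ln(11/10) + γ

By Euler-Maclaurin, H_m = ln m + γ + O(1/m). So
  H_{11n} − ln(10n) = ln(11n) + γ − ln(10n) + O(1/n)
                       = ln(11/10) + γ + O(1/n).
Hence the limit is ln(11/10) + γ.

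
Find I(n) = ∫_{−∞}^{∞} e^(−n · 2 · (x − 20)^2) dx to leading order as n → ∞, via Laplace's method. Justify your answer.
I(n) = sqrt(π/(2n))

Here φ(x) = 2 · (x − 20)^2 has its unique minimum at x* = 20 with φ(x*) = 0 and φ''(x*) = 4. Laplace's method gives
  I(n) ~ e^(−n φ(x*)) · sqrt(2π / (n · φ''(x*))) = sqrt(2π / (4n)) = sqrt(π/(2n)).
This is exact: substituting u = (x − 20)·sqrt(2n) gives I(n) = (1/sqrt(2n)) ∫_{−∞}^{∞} e^(−u^2) du = sqrt(π/(2n)).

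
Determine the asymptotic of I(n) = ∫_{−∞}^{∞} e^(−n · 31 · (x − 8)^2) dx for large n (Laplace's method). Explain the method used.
I(n) = sqrt(π/(31n))

Here φ(x) = 31 · (x − 8)^2 has its unique minimum at x* = 8 with φ(x*) = 0 and φ''(x*) = 62. Laplace's method gives
  I(n) ~ e^(−n φ(x*)) · sqrt(2π / (n · φ''(x*))) = sqrt(2π / (62n)) = sqrt(π/(31n)).
This is exact: substituting u = (x − 8)·sqrt(31n) gives I(n) = (1/sqrt(31n)) ∫_{−∞}^{∞} e^(−u^2) du = sqrt(π/(31n)).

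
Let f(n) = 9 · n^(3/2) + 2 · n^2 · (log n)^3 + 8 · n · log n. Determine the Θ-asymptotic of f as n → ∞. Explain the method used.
f(n) ∈ Θ(n^2 · (log n)^3)

Compare the terms by growth order. For large n, n^a · (log n)^b dominates n^a' · (log n)^b' iff a > a', or (a = a' and b > b'). Ranking the 3 terms shows the dominant one is 2 · n^2 · (log n)^3. Hence f(n) ∈ Θ(n^2 · (log n)^3).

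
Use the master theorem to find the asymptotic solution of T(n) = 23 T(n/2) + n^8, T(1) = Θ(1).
T(n) = Θ(n^8)

log_2 23 ≈ 4.524. f(n) = n^8 dominates n^(log_2 23) since 8 > 4.524, and the regularity condition a·f(n/b) = 23·(n/2)^8 = (23/256)·n^8 ≤ c·f(n) holds with c = 23/256 ≈ 0.0898 < 1. So this is Case 3: T(n) = Θ(f(n)) = Θ(n^8).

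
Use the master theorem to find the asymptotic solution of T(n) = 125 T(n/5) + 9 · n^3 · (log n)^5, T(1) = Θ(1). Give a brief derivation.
T(n) = Θ(n^3 · (log n)^6)

Here log_5 125 = 3 and f(n) = 9 · n^3 · (log n)^5 = Θ(n^(log_5 125) · (log n)^5). This is the extended Case 2 of the master theorem (f matches the critical exponent up to log factors), giving T(n) = Θ(n^(log_5 125) · (log n)^(5+1)) = Θ(n^3 · (log n)^6).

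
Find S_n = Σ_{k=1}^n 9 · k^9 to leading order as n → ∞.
S_n ~ 9 · n^10 / 10

By integral comparison (Euler-Maclaurin), Σ_{k=1}^n 9 · k^9 = 9 · ∫_0^n x^9 dx + O(n^9) = 9 · n^10/10 + O(n^9). (Equivalently, Faulhaber's formula gives the same leading term.)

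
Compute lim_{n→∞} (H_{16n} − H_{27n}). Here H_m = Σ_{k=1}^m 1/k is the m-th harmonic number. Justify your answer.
lim = ln(16/27)

Euler-Maclaurin gives H_m = ln m + γ + 1/(2m) + O(1/m^2). The γ and O(1/m) terms cancel in the difference:
  H_{16n} − H_{27n} = ln(16n) − ln(27n) + O(1/n) = ln(16/27) + O(1/n).
Hence the limit is ln(16/27).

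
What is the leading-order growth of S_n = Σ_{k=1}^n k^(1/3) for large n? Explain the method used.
S_n ~ (3/4) · n^(4/3)

Integral comparison: Σ_{k=1}^n k^(1/3) = ∫_0^n x^(1/3) dx + O(n^(1/3)). The integral is n^(1 + 1/3) / (1 + 1/3) = n^((1+3)/3) / ((1+3)/3) = (3/4) · n^(4/3).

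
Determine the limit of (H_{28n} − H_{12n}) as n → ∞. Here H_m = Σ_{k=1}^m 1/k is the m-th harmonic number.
lim = ln(28/12) = ln(7/3)

Euler-Maclaurin gives H_m = ln m + γ + 1/(2m) + O(1/m^2). The γ and O(1/m) terms cancel in the difference:
  H_{28n} − H_{12n} = ln(28n) − ln(12n) + O(1/n) = ln(28/12) + O(1/n).
Hence the limit is ln(28/12) = ln(7/3).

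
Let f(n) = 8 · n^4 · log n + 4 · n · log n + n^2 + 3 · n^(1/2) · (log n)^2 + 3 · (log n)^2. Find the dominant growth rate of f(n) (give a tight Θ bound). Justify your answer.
f(n) ∈ Θ(n^4 · log n)

Compare the terms by growth order. For large n, n^a · (log n)^b dominates n^a' · (log n)^b' iff a > a', or (a = a' and b > b'). Ranking the 5 terms shows the dominant one is 8 · n^4 · log n. Hence f(n) ∈ Θ(n^4 · log n).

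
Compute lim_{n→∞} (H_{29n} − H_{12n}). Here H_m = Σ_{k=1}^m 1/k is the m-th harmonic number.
lim = ln(29/12)

Euler-Maclaurin gives H_m = ln m + γ + 1/(2m) + O(1/m^2). The γ and O(1/m) terms cancel in the difference:
  H_{29n} − H_{12n} = ln(29n) − ln(12n) + O(1/n) = ln(29/12) + O(1/n).
Hence the limit is ln(29/12).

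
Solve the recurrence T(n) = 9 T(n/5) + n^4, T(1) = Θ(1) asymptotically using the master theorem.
T(n) = Θ(n^4)

log_5 9 ≈ 1.365. f(n) = n^4 dominates n^(log_5 9) since 4 > 1.365, and the regularity condition a·f(n/b) = 9·(n/5)^4 = (9/625)·n^4 ≤ c·f(n) holds with c = 9/625 ≈ 0.0144 < 1. So this is Case 3: T(n) = Θ(f(n)) = Θ(n^4).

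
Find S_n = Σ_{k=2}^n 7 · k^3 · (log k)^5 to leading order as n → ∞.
S_n ~ 7 · n^4 · (log n)^5 / 4

By integral comparison, S_n = ∫_1^n 7 · x^3 · (log x)^5 dx + O(n^3 · (log n)^5). For the integral, the leading term of ∫_1^n x^3 (log x)^5 dx is n^4/4 · (log n)^5 (by repeated integration by parts; each step lowers the log-exponent and produces a relatively O(1/log n) correction). Hence S_n ~ 7 · n^4 · (log n)^5 / 4.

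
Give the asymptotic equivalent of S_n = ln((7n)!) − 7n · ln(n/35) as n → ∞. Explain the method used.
S_n ~ 7n · (ln 245 − 1) + O(ln n)

Stirling: ln((7n)!) = 7n ln(7n) − 7n + O(ln n).
  S_n = 7n ln(7n) − 7n − 7n ln(n/35) + O(ln n)
      = 7n ln(7n) − 7n ln n + 7n ln 35 − 7n + O(ln n)
      = 7n ln 7 + 7n ln 35 − 7n + O(ln n)
      = 7n (ln 245 − 1) + O(ln n).
Numerically ln(245) − 1 ≈ 4.5013.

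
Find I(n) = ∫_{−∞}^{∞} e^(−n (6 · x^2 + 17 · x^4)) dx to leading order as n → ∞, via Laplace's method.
I(n) ~ sqrt(π/(6n))

φ(x) = 6 · x^2 + 17 · x^4 has its unique global minimum at x* = 0 (since φ'(x) = 12x + 68x^3 = 0 only at x = 0 for real x with both coefficients positive, and φ → ∞ as |x| → ∞). At x* = 0, φ(0) = 0 and φ''(0) = 12. Laplace's method then gives
  I(n) ~ sqrt(2π / (n · φ''(0))) · e^(−n φ(0)) = sqrt(2π / (12n)) = sqrt(π/(6n)).
The 17 · x^4 term contributes only at subleading order (an O(1/n) relative correction).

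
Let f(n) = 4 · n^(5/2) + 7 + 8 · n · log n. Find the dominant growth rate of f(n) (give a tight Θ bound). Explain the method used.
f(n) ∈ Θ(n^(5/2))

Compare the terms by growth order. For large n, n^a · (log n)^b dominates n^a' · (log n)^b' iff a > a', or (a = a' and b > b'). Ranking the 3 terms shows the dominant one is 4 · n^(5/2). Hence f(n) ∈ Θ(n^(5/2)).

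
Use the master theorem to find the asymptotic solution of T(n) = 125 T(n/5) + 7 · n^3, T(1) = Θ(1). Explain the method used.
T(n) = Θ(n^3 log n)

log_5 125 = 3, and f(n) = 7 · n^3 = Θ(n^(log_5 125)). This is Case 2 of the master theorem: T(n) = Θ(f(n) · log n) = Θ(n^3 log n).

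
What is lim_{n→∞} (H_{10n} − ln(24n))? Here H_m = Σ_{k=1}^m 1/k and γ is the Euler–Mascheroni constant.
lim = ln(5/12) + γ

By Euler-Maclaurin, H_m = ln m + γ + O(1/m). So
  H_{10n} − ln(24n) = ln(10n) + γ − ln(24n) + O(1/n)
                       = ln(10/24) + γ + O(1/n).
Hence the limit is ln(10/24) + γ (= ln(5/12)).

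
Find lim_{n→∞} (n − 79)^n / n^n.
lim = e^(−79)

Rewrite as (1 − 79/n)^(n). By the standard limit (1 + x/n)^n → e^x, we have (1 − 79/n)^n → e^(−79), and raising to the 1st power gives e^(−79).
More precisely, ln[(1 − 79/n)^(n)] = n · ln(1 − 79/n) = n · (-79/n + O(1/n^2)) = -79 + O(1/n) → -79.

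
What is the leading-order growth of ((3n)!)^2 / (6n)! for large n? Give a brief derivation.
((3n)!)^2/(6n)! ~ ((2π·3n)^(1/2) / sqrt(2)) · 2^(−2·3n)  →  0

Write N = 3n. Stirling: N! ~ sqrt(2π N)(N/e)^N and (2N)! ~ sqrt(2π·2N)·(2N/e)^(2N).
  (N!)^2/(2N)! ~ (2π N)^(2/2) (N/e)^(2N) / [sqrt(2π·2N) (2N/e)^(2N)]
     = (2π N)^(2/2) / sqrt(2π·2N) · (N/(2N))^(2N)
     = (2π N)^((2−1)/2) / sqrt(2) · 2^(−2N).
Since 2^2 > 1, the factor 2^(−2N) decays exponentially, so the ratio → 0. Substituting N = 3n gives the stated form.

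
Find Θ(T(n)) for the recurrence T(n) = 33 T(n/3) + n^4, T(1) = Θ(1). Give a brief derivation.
T(n) = Θ(n^4)

log_3 33 ≈ 3.183. f(n) = n^4 dominates n^(log_3 33) since 4 > 3.183, and the regularity condition a·f(n/b) = 33·(n/3)^4 = (33/81)·n^4 ≤ c·f(n) holds with c = 33/81 ≈ 0.407 < 1. So this is Case 3: T(n) = Θ(f(n)) = Θ(n^4).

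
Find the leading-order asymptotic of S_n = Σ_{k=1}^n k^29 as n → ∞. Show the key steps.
S_n ~ n^30 / 30

By integral comparison (Euler-Maclaurin), Σ_{k=1}^n k^29 = ∫_0^n x^29 dx + O(n^29) = n^30/30 + O(n^29). (Equivalently, Faulhaber's formula gives the same leading term.)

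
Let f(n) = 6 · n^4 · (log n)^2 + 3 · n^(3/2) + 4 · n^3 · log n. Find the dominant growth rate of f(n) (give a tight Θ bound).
f(n) ∈ Θ(n^4 · (log n)^2)

Compare the terms by growth order. For large n, n^a · (log n)^b dominates n^a' · (log n)^b' iff a > a', or (a = a' and b > b'). Ranking the 3 terms shows the dominant one is 6 · n^4 · (log n)^2. Hence f(n) ∈ Θ(n^4 · (log n)^2).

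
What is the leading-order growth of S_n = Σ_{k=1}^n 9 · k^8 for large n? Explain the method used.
S_n ~ n^9

By integral comparison (Euler-Maclaurin), Σ_{k=1}^n 9 · k^8 = 9 · ∫_0^n x^8 dx + O(n^8) = 9 · n^9/9 = n^9 + O(n^8). (Equivalently, Faulhaber's formula gives the same leading term.)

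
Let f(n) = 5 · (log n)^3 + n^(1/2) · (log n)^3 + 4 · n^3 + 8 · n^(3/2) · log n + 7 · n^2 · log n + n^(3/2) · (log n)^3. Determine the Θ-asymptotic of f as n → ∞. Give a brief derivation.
f(n) ∈ Θ(n^3)

Compare the terms by growth order. For large n, n^a · (log n)^b dominates n^a' · (log n)^b' iff a > a', or (a = a' and b > b'). Ranking the 6 terms shows the dominant one is 4 · n^3. Hence f(n) ∈ Θ(n^3).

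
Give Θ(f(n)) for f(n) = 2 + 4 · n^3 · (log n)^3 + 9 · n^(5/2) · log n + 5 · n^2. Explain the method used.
f(n) ∈ Θ(n^3 · (log n)^3)

Compare the terms by growth order. For large n, n^a · (log n)^b dominates n^a' · (log n)^b' iff a > a', or (a = a' and b > b'). Ranking the 4 terms shows the dominant one is 4 · n^3 · (log n)^3. Hence f(n) ∈ Θ(n^3 · (log n)^3).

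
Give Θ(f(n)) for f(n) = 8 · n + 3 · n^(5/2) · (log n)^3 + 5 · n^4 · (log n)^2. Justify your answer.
f(n) ∈ Θ(n^4 · (log n)^2)

Compare the terms by growth order. For large n, n^a · (log n)^b dominates n^a' · (log n)^b' iff a > a', or (a = a' and b > b'). Ranking the 3 terms shows the dominant one is 5 · n^4 · (log n)^2. Hence f(n) ∈ Θ(n^4 · (log n)^2).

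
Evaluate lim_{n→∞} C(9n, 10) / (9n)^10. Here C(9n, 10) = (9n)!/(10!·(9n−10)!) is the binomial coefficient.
lim = 1/10! = 1/3628800

With N = 9n → ∞: C(N, 10) / N^10 = [N(N−1)…(N−9)] / (10! · N^10) = (1/10!) · 1 · (1 − 1/(9n)) · … · (1 − 9/(9n)). Each factor → 1 as N → ∞, so the limit is 1/10! = 1/3628800.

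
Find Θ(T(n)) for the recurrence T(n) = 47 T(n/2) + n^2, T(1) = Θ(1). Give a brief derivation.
T(n) = Θ(n^(log_2 47))

Master theorem: compare f(n) = n^2 to n^(log_2 47) where log_2 47 ≈ 5.555. Since 2 < log_2 47, we have f(n) = O(n^(log_2 47 − ε)) for some ε > 0 — Case 1. Hence T(n) = Θ(n^(log_2 47)).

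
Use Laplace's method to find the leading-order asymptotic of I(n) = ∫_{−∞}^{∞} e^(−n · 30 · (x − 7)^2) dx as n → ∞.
I(n) = sqrt(π/(30n))

Here φ(x) = 30 · (x − 7)^2 has its unique minimum at x* = 7 with φ(x*) = 0 and φ''(x*) = 60. Laplace's method gives
  I(n) ~ e^(−n φ(x*)) · sqrt(2π / (n · φ''(x*))) = sqrt(2π / (60n)) = sqrt(π/(30n)).
This is exact: substituting u = (x − 7)·sqrt(30n) gives I(n) = (1/sqrt(30n)) ∫_{−∞}^{∞} e^(−u^2) du = sqrt(π/(30n)).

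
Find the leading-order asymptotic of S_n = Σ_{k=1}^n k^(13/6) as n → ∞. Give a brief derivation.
S_n ~ (6/19) · n^(19/6)

Integral comparison: Σ_{k=1}^n k^(13/6) = ∫_0^n x^(13/6) dx + O(n^(13/6)). The integral is n^(1 + 13/6) / (1 + 13/6) = n^((13+6)/6) / ((13+6)/6) = (6/19) · n^(19/6).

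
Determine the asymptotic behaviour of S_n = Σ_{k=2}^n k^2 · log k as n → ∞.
S_n ~ n^3 log n / 3 − n^3 / 9

By integral comparison, S_n = ∫_1^n x^2 · log x dx + O(n^2 · log n). For the integral, ∫ x^2 log x dx = n^3 log n / 3 − n^3/9 (integration by parts). Hence S_n ~ n^3 log n / 3 − n^3 / 9.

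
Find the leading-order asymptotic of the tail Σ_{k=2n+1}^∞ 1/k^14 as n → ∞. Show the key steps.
Σ_{k>2n} 1/k^14 ~ 1/(13 · (2n)^13)

Compare to the integral: ∫_{2n}^∞ x^(−14) dx = [−x^(−13)/13]_{2n}^∞ = 1/((14−1)·(2n)^13). Euler-Maclaurin then gives
  Σ_{k>2n} 1/k^14 = ∫_{2n}^∞ dx/x^14 − 1/(2·(2n)^14) + O(1/(2n)^15).
(Equivalently this is ζ(14) − Σ_{k≤2n} 1/k^14.)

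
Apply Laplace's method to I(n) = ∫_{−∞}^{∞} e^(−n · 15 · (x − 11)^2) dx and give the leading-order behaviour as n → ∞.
I(n) = sqrt(π/(15n))

Here φ(x) = 15 · (x − 11)^2 has its unique minimum at x* = 11 with φ(x*) = 0 and φ''(x*) = 30. Laplace's method gives
  I(n) ~ e^(−n φ(x*)) · sqrt(2π / (n · φ''(x*))) = sqrt(2π / (30n)) = sqrt(π/(15n)).
This is exact: substituting u = (x − 11)·sqrt(15n) gives I(n) = (1/sqrt(15n)) ∫_{−∞}^{∞} e^(−u^2) du = sqrt(π/(15n)).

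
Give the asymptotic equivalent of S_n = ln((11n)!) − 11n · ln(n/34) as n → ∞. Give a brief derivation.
S_n ~ 11n · (ln 374 − 1) + O(ln n)

Stirling: ln((11n)!) = 11n ln(11n) − 11n + O(ln n).
  S_n = 11n ln(11n) − 11n − 11n ln(n/34) + O(ln n)
      = 11n ln(11n) − 11n ln n + 11n ln 34 − 11n + O(ln n)
      = 11n ln 11 + 11n ln 34 − 11n + O(ln n)
      = 11n (ln 374 − 1) + O(ln n).
Numerically ln(374) − 1 ≈ 4.9243.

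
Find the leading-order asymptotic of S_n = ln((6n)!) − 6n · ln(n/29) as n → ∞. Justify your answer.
S_n ~ 6n · (ln 174 − 1) + O(ln n)

Stirling: ln((6n)!) = 6n ln(6n) − 6n + O(ln n).
  S_n = 6n ln(6n) − 6n − 6n ln(n/29) + O(ln n)
      = 6n ln(6n) − 6n ln n + 6n ln 29 − 6n + O(ln n)
      = 6n ln 6 + 6n ln 29 − 6n + O(ln n)
      = 6n (ln 174 − 1) + O(ln n).
Numerically ln(174) − 1 ≈ 4.1591.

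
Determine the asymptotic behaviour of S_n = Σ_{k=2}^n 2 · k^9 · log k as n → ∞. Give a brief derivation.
S_n ~ n^10 log n / 5 − n^10 / 50

By integral comparison, S_n = ∫_1^n 2 · x^9 · log x dx + O(n^9 · log n). For the integral, ∫ x^9 log x dx = n^10 log n / 10 − n^10/100 (integration by parts). Hence S_n ~ n^10 log n / 5 − n^10 / 50.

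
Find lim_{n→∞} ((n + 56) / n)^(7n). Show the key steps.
lim = e^392

Rewrite as (1 + 56/n)^(7n). By the standard limit (1 + x/n)^n → e^x, we have (1 + 56/n)^n → e^56, and raising to the 7th power gives e^392.
More precisely, ln[(1 + 56/n)^(7n)] = 7n · ln(1 + 56/n) = 7n · (56/n + O(1/n^2)) = 392 + O(1/n) → 392.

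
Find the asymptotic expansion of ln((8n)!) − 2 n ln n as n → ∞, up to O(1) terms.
ln((8n)!) − 2 n ln n = 6 n ln n + 8(ln 8 − 1) n + (1/2) ln(2π·8n) + O(1/n)

Stirling: ln((8n)!) = 8n ln(8n) − 8n + (1/2) ln(2π·8n) + O(1/n).
Expand 8n ln(8n) = 8n (ln n + ln 8) = 8n ln n + 8n ln 8.
Subtract 2n ln n: leading term is (8 − 2) n ln n = 6 n ln n. The next term is 8n ln 8 − 8n = 8(ln 8 − 1) n. Then the (1/2) ln(2π·8n) correction.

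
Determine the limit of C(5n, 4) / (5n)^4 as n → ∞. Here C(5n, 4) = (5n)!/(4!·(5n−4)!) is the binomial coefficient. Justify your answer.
lim = 1/4! = 1/24

With N = 5n → ∞: C(N, 4) / N^4 = [N(N−1)…(N−3)] / (4! · N^4) = (1/4!) · 1 · (1 − 1/(5n)) · (1 − 2/(5n)) · (1 − 3/(5n)). Each factor → 1 as N → ∞, so the limit is 1/4! = 1/24.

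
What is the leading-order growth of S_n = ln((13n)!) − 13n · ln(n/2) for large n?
S_n ~ 13n · (ln 26 − 1) + O(ln n)

Stirling: ln((13n)!) = 13n ln(13n) − 13n + O(ln n).
  S_n = 13n ln(13n) − 13n − 13n ln(n/2) + O(ln n)
      = 13n ln(13n) − 13n ln n + 13n ln 2 − 13n + O(ln n)
      = 13n ln 13 + 13n ln 2 − 13n + O(ln n)
      = 13n (ln 26 − 1) + O(ln n).
Numerically ln(26) − 1 ≈ 2.2581.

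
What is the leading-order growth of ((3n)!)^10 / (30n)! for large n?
((3n)!)^10/(30n)! ~ ((2π·3n)^(9/2) / sqrt(10)) · 10^(−10·3n)  →  0

Write N = 3n. Stirling: N! ~ sqrt(2π N)(N/e)^N and (10N)! ~ sqrt(2π·10N)·(10N/e)^(10N).
  (N!)^10/(10N)! ~ (2π N)^(10/2) (N/e)^(10N) / [sqrt(2π·10N) (10N/e)^(10N)]
     = (2π N)^(10/2) / sqrt(2π·10N) · (N/(10N))^(10N)
     = (2π N)^((10−1)/2) / sqrt(10) · 10^(−10N).
Since 10^10 > 1, the factor 10^(−10N) decays exponentially, so the ratio → 0. Substituting N = 3n gives the stated form.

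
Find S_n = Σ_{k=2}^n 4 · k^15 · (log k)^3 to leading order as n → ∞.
S_n ~ n^16 · (log n)^3 / 4

By integral comparison, S_n = ∫_1^n 4 · x^15 · (log x)^3 dx + O(n^15 · (log n)^3). For the integral, the leading term of ∫_1^n x^15 (log x)^3 dx is n^16/16 · (log n)^3 (by repeated integration by parts; each step lowers the log-exponent and produces a relatively O(1/log n) correction). Hence S_n ~ n^16 · (log n)^3 / 4.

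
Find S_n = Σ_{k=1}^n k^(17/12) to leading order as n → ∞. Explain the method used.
S_n ~ (12/29) · n^(29/12)

Integral comparison: Σ_{k=1}^n k^(17/12) = ∫_0^n x^(17/12) dx + O(n^(17/12)). The integral is n^(1 + 17/12) / (1 + 17/12) = n^((17+12)/12) / ((17+12)/12) = (12/29) · n^(29/12).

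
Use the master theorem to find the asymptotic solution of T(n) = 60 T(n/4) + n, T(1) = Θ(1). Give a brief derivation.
T(n) = Θ(n^(log_4 60))

Master theorem: compare f(n) = n to n^(log_4 60) where log_4 60 ≈ 2.953. Since 1 < log_4 60, we have f(n) = O(n^(log_4 60 − ε)) for some ε > 0 — Case 1. Hence T(n) = Θ(n^(log_4 60)).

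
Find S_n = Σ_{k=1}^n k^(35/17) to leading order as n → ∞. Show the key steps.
S_n ~ (17/52) · n^(52/17)

Integral comparison: Σ_{k=1}^n k^(35/17) = ∫_0^n x^(35/17) dx + O(n^(35/17)). The integral is n^(1 + 35/17) / (1 + 35/17) = n^((35+17)/17) / ((35+17)/17) = (17/52) · n^(52/17).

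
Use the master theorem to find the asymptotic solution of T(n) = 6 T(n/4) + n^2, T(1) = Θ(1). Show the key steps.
T(n) = Θ(n^2)

log_4 6 ≈ 1.292. f(n) = n^2 dominates n^(log_4 6) since 2 > 1.292, and the regularity condition a·f(n/b) = 6·(n/4)^2 = (6/16)·n^2 ≤ c·f(n) holds with c = 6/16 ≈ 0.375 < 1. So this is Case 3: T(n) = Θ(f(n)) = Θ(n^2).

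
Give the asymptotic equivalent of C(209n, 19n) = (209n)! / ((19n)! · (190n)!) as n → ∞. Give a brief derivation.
C(209n, 19n) ~ (285311670611/10000000000)^(19n) · sqrt(11/(20π·19n))

Write N = 19n. Apply Stirling to each factorial:
  (11N)! ~ sqrt(2π·11N) · (11N/e)^(11N),
  N! ~ sqrt(2π N) · (N/e)^N,
  (10N)! ~ sqrt(2π·10N) · (10N/e)^(10N).
The exponential factors combine to (11N)^(11N) / (N^N · (10N)^(10N)) = 11^(11N)/10^(10N) = (11^11/10^10)^N = (285311670611/10000000000)^N.
The square-root prefactors combine to sqrt(2π·11N) / (sqrt(2π N)·sqrt(2π·10N)) = sqrt(11 / (2π·10·N)) = sqrt(11/(20π·19n)).
Substituting N = 19n: C(209n, 19n) ~ (285311670611/10000000000)^(19n) · sqrt(11/(20π·19n)).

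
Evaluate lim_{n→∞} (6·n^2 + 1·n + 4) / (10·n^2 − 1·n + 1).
lim = 6/10 = 3/5

For large n the leading n^2 terms dominate both numerator and denominator. Dividing top and bottom by n^2, every other term tends to 0, leaving 6/10 = 3/5.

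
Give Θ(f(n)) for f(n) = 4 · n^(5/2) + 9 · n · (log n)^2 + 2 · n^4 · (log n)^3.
f(n) ∈ Θ(n^4 · (log n)^3)

Compare the terms by growth order. For large n, n^a · (log n)^b dominates n^a' · (log n)^b' iff a > a', or (a = a' and b > b'). Ranking the 3 terms shows the dominant one is 2 · n^4 · (log n)^3. Hence f(n) ∈ Θ(n^4 · (log n)^3).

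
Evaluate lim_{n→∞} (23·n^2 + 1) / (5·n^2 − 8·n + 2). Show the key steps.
lim = 23/5

For large n the leading n^2 terms dominate both numerator and denominator. Dividing top and bottom by n^2, every other term tends to 0, leaving 23/5.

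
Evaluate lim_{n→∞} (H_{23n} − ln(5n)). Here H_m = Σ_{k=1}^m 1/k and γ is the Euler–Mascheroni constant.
lim = ln(23/5) + γ

By Euler-Maclaurin, H_m = ln m + γ + O(1/m). So
  H_{23n} − ln(5n) = ln(23n) + γ − ln(5n) + O(1/n)
                       = ln(23/5) + γ + O(1/n).
Hence the limit is ln(23/5) + γ.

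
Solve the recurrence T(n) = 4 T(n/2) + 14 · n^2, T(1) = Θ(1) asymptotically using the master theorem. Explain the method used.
T(n) = Θ(n^2 log n)

log_2 4 = 2, and f(n) = 14 · n^2 = Θ(n^(log_2 4)). This is Case 2 of the master theorem: T(n) = Θ(f(n) · log n) = Θ(n^2 log n).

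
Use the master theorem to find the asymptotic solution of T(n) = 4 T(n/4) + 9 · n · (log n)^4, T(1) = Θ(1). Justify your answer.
T(n) = Θ(n · (log n)^5)

Here log_4 4 = 1 and f(n) = 9 · n · (log n)^4 = Θ(n^(log_4 4) · (log n)^4). This is the extended Case 2 of the master theorem (f matches the critical exponent up to log factors), giving T(n) = Θ(n^(log_4 4) · (log n)^(4+1)) = Θ(n · (log n)^5).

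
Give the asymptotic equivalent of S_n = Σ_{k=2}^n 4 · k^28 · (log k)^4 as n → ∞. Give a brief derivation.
S_n ~ 4 · n^29 · (log n)^4 / 29

By integral comparison, S_n = ∫_1^n 4 · x^28 · (log x)^4 dx + O(n^28 · (log n)^4). For the integral, the leading term of ∫_1^n x^28 (log x)^4 dx is n^29/29 · (log n)^4 (by repeated integration by parts; each step lowers the log-exponent and produces a relatively O(1/log n) correction). Hence S_n ~ 4 · n^29 · (log n)^4 / 29.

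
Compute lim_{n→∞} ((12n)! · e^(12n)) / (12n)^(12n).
lim = ∞

Stirling: (12n)! ~ sqrt(2π·12n) · (12n/e)^(12n). Hence
  (12n)! · e^(12n) / (12n)^(12n) ~ sqrt(2π·12n) = sqrt(2π·12) · sqrt(n) → ∞.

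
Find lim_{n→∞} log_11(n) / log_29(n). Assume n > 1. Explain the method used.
lim = ln(29) / ln(11) = log_11(29)

Change of base: log_11(n) = ln n / ln 11 and log_29(n) = ln n / ln 29. The ratio is (ln n / ln 11) · (ln 29 / ln n) = ln 29 / ln 11, a constant independent of n. So the limit is ln 29 / ln 11 = log_11(29).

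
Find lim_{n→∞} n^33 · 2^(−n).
lim = 0

Exponentials with base > 1 dominate every fixed polynomial: for any fixed c, n^c / 2^n → 0 as n → ∞ (e.g. by the ratio test, or by writing 2^n = e^(n ln 2) and noting e^(n ln 2) / n^c → ∞). Hence n^33 · 2^(−n) = n^33 / 2^n → 0.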